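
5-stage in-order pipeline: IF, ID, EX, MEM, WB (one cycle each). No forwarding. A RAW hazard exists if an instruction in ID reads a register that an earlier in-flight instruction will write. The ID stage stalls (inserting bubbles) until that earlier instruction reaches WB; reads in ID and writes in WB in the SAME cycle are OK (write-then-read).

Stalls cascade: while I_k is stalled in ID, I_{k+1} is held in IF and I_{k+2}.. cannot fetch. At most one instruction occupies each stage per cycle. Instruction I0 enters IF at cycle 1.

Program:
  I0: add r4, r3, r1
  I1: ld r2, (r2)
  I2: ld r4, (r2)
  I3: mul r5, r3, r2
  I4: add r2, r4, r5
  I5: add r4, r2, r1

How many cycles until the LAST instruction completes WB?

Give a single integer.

I0 add r4 <- r3,r1: IF@1 ID@2 stall=0 (-) EX@3 MEM@4 WB@5
I1 ld r2 <- r2: IF@2 ID@3 stall=0 (-) EX@4 MEM@5 WB@6
I2 ld r4 <- r2: IF@3 ID@4 stall=2 (RAW on I1.r2 (WB@6)) EX@7 MEM@8 WB@9
I3 mul r5 <- r3,r2: IF@4 ID@7 stall=0 (-) EX@8 MEM@9 WB@10
I4 add r2 <- r4,r5: IF@7 ID@8 stall=2 (RAW on I3.r5 (WB@10)) EX@11 MEM@12 WB@13
I5 add r4 <- r2,r1: IF@8 ID@11 stall=2 (RAW on I4.r2 (WB@13)) EX@14 MEM@15 WB@16

Answer: 16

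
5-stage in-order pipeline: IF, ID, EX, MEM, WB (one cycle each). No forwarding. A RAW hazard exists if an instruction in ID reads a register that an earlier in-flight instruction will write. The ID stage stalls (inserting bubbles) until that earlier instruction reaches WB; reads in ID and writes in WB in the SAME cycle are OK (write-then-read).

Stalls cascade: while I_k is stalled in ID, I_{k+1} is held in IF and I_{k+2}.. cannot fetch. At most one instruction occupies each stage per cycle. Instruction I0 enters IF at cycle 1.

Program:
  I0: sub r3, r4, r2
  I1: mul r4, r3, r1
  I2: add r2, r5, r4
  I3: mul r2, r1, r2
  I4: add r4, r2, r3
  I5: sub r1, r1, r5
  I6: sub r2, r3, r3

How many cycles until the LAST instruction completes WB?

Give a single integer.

I0 sub r3 <- r4,r2: IF@1 ID@2 stall=0 (-) EX@3 MEM@4 WB@5
I1 mul r4 <- r3,r1: IF@2 ID@3 stall=2 (RAW on I0.r3 (WB@5)) EX@6 MEM@7 WB@8
I2 add r2 <- r5,r4: IF@3 ID@6 stall=2 (RAW on I1.r4 (WB@8)) EX@9 MEM@10 WB@11
I3 mul r2 <- r1,r2: IF@6 ID@9 stall=2 (RAW on I2.r2 (WB@11)) EX@12 MEM@13 WB@14
I4 add r4 <- r2,r3: IF@9 ID@12 stall=2 (RAW on I3.r2 (WB@14)) EX@15 MEM@16 WB@17
I5 sub r1 <- r1,r5: IF@12 ID@15 stall=0 (-) EX@16 MEM@17 WB@18
I6 sub r2 <- r3,r3: IF@15 ID@16 stall=0 (-) EX@17 MEM@18 WB@19

Answer: 19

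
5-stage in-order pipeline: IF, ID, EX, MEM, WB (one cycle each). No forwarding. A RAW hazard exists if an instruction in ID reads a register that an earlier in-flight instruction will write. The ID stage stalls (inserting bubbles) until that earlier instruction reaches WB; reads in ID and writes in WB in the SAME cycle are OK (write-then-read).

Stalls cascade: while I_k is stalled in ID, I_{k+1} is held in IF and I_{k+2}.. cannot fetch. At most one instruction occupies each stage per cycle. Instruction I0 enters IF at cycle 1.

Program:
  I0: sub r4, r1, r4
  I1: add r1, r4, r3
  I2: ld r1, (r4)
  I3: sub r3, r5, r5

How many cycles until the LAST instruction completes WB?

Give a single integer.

Answer: 10

Derivation:
I0 sub r4 <- r1,r4: IF@1 ID@2 stall=0 (-) EX@3 MEM@4 WB@5
I1 add r1 <- r4,r3: IF@2 ID@3 stall=2 (RAW on I0.r4 (WB@5)) EX@6 MEM@7 WB@8
I2 ld r1 <- r4: IF@3 ID@6 stall=0 (-) EX@7 MEM@8 WB@9
I3 sub r3 <- r5,r5: IF@6 ID@7 stall=0 (-) EX@8 MEM@9 WB@10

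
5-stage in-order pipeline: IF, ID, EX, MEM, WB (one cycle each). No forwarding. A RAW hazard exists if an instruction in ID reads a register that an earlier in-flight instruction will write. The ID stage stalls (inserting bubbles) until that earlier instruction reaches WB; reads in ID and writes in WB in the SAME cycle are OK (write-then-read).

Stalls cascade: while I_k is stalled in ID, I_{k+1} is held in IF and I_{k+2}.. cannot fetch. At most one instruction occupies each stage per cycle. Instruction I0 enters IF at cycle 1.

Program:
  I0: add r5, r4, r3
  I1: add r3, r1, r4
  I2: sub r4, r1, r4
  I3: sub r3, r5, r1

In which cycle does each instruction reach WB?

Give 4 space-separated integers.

I0 add r5 <- r4,r3: IF@1 ID@2 stall=0 (-) EX@3 MEM@4 WB@5
I1 add r3 <- r1,r4: IF@2 ID@3 stall=0 (-) EX@4 MEM@5 WB@6
I2 sub r4 <- r1,r4: IF@3 ID@4 stall=0 (-) EX@5 MEM@6 WB@7
I3 sub r3 <- r5,r1: IF@4 ID@5 stall=0 (-) EX@6 MEM@7 WB@8

Answer: 5 6 7 8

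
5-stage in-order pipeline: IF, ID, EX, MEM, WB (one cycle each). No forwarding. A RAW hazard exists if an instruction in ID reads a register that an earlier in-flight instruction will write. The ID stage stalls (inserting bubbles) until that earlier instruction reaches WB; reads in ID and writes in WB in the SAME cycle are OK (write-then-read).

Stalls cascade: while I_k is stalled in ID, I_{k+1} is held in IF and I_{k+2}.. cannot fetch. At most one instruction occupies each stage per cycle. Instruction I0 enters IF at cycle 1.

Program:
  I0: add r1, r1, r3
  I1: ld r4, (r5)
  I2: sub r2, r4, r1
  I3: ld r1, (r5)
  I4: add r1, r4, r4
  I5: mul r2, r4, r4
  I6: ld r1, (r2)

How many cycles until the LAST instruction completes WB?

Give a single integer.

Answer: 15

Derivation:
I0 add r1 <- r1,r3: IF@1 ID@2 stall=0 (-) EX@3 MEM@4 WB@5
I1 ld r4 <- r5: IF@2 ID@3 stall=0 (-) EX@4 MEM@5 WB@6
I2 sub r2 <- r4,r1: IF@3 ID@4 stall=2 (RAW on I1.r4 (WB@6)) EX@7 MEM@8 WB@9
I3 ld r1 <- r5: IF@4 ID@7 stall=0 (-) EX@8 MEM@9 WB@10
I4 add r1 <- r4,r4: IF@7 ID@8 stall=0 (-) EX@9 MEM@10 WB@11
I5 mul r2 <- r4,r4: IF@8 ID@9 stall=0 (-) EX@10 MEM@11 WB@12
I6 ld r1 <- r2: IF@9 ID@10 stall=2 (RAW on I5.r2 (WB@12)) EX@13 MEM@14 WB@15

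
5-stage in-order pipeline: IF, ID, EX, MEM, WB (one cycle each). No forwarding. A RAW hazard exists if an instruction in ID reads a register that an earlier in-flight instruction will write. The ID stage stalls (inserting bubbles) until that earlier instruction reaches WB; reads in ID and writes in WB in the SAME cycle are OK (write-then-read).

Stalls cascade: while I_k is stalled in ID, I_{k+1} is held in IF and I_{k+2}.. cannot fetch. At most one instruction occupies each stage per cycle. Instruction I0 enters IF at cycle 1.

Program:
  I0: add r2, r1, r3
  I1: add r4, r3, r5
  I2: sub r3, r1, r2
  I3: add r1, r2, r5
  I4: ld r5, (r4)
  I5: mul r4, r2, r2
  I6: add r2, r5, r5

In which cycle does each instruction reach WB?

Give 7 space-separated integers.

Answer: 5 6 8 9 10 11 13

Derivation:
I0 add r2 <- r1,r3: IF@1 ID@2 stall=0 (-) EX@3 MEM@4 WB@5
I1 add r4 <- r3,r5: IF@2 ID@3 stall=0 (-) EX@4 MEM@5 WB@6
I2 sub r3 <- r1,r2: IF@3 ID@4 stall=1 (RAW on I0.r2 (WB@5)) EX@6 MEM@7 WB@8
I3 add r1 <- r2,r5: IF@4 ID@6 stall=0 (-) EX@7 MEM@8 WB@9
I4 ld r5 <- r4: IF@6 ID@7 stall=0 (-) EX@8 MEM@9 WB@10
I5 mul r4 <- r2,r2: IF@7 ID@8 stall=0 (-) EX@9 MEM@10 WB@11
I6 add r2 <- r5,r5: IF@8 ID@9 stall=1 (RAW on I4.r5 (WB@10)) EX@11 MEM@12 WB@13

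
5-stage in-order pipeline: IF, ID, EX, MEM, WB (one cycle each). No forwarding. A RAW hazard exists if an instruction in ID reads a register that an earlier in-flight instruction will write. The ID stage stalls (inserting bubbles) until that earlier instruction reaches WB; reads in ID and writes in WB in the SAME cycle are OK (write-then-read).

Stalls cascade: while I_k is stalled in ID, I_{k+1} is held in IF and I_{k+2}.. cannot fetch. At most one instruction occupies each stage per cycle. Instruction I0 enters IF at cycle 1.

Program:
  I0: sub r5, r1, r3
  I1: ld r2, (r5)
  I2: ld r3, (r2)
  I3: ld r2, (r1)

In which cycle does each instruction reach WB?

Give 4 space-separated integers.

I0 sub r5 <- r1,r3: IF@1 ID@2 stall=0 (-) EX@3 MEM@4 WB@5
I1 ld r2 <- r5: IF@2 ID@3 stall=2 (RAW on I0.r5 (WB@5)) EX@6 MEM@7 WB@8
I2 ld r3 <- r2: IF@3 ID@6 stall=2 (RAW on I1.r2 (WB@8)) EX@9 MEM@10 WB@11
I3 ld r2 <- r1: IF@6 ID@9 stall=0 (-) EX@10 MEM@11 WB@12

Answer: 5 8 11 12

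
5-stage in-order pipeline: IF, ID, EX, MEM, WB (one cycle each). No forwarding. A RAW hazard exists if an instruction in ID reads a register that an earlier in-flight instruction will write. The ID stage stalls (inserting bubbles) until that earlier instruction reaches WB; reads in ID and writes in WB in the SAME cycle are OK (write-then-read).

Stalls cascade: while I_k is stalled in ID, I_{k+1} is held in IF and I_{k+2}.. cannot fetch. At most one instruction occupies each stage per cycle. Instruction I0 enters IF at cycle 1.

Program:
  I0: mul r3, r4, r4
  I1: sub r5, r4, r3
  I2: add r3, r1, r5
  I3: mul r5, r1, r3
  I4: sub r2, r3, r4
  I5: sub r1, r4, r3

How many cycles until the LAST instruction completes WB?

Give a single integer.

Answer: 16

Derivation:
I0 mul r3 <- r4,r4: IF@1 ID@2 stall=0 (-) EX@3 MEM@4 WB@5
I1 sub r5 <- r4,r3: IF@2 ID@3 stall=2 (RAW on I0.r3 (WB@5)) EX@6 MEM@7 WB@8
I2 add r3 <- r1,r5: IF@3 ID@6 stall=2 (RAW on I1.r5 (WB@8)) EX@9 MEM@10 WB@11
I3 mul r5 <- r1,r3: IF@6 ID@9 stall=2 (RAW on I2.r3 (WB@11)) EX@12 MEM@13 WB@14
I4 sub r2 <- r3,r4: IF@9 ID@12 stall=0 (-) EX@13 MEM@14 WB@15
I5 sub r1 <- r4,r3: IF@12 ID@13 stall=0 (-) EX@14 MEM@15 WB@16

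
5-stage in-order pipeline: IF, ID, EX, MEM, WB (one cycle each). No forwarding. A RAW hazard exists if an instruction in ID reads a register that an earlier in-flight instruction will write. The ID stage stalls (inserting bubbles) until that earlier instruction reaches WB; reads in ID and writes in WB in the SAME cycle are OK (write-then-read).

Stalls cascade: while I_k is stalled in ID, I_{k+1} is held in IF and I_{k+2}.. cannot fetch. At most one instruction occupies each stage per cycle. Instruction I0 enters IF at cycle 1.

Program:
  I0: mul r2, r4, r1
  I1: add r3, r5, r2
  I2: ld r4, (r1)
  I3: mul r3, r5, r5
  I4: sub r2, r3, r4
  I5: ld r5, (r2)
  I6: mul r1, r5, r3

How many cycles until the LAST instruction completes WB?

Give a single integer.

Answer: 19

Derivation:
I0 mul r2 <- r4,r1: IF@1 ID@2 stall=0 (-) EX@3 MEM@4 WB@5
I1 add r3 <- r5,r2: IF@2 ID@3 stall=2 (RAW on I0.r2 (WB@5)) EX@6 MEM@7 WB@8
I2 ld r4 <- r1: IF@3 ID@6 stall=0 (-) EX@7 MEM@8 WB@9
I3 mul r3 <- r5,r5: IF@6 ID@7 stall=0 (-) EX@8 MEM@9 WB@10
I4 sub r2 <- r3,r4: IF@7 ID@8 stall=2 (RAW on I3.r3 (WB@10)) EX@11 MEM@12 WB@13
I5 ld r5 <- r2: IF@8 ID@11 stall=2 (RAW on I4.r2 (WB@13)) EX@14 MEM@15 WB@16
I6 mul r1 <- r5,r3: IF@11 ID@14 stall=2 (RAW on I5.r5 (WB@16)) EX@17 MEM@18 WB@19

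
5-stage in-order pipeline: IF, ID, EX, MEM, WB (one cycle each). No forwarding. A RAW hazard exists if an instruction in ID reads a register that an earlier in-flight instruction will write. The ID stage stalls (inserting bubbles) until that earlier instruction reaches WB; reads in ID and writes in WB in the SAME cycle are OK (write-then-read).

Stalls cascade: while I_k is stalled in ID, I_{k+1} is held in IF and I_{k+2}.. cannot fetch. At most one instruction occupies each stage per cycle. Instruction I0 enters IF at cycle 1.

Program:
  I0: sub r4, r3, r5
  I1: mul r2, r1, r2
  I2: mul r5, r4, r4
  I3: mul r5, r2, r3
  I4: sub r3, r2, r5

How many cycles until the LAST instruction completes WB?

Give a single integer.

I0 sub r4 <- r3,r5: IF@1 ID@2 stall=0 (-) EX@3 MEM@4 WB@5
I1 mul r2 <- r1,r2: IF@2 ID@3 stall=0 (-) EX@4 MEM@5 WB@6
I2 mul r5 <- r4,r4: IF@3 ID@4 stall=1 (RAW on I0.r4 (WB@5)) EX@6 MEM@7 WB@8
I3 mul r5 <- r2,r3: IF@4 ID@6 stall=0 (-) EX@7 MEM@8 WB@9
I4 sub r3 <- r2,r5: IF@6 ID@7 stall=2 (RAW on I3.r5 (WB@9)) EX@10 MEM@11 WB@12

Answer: 12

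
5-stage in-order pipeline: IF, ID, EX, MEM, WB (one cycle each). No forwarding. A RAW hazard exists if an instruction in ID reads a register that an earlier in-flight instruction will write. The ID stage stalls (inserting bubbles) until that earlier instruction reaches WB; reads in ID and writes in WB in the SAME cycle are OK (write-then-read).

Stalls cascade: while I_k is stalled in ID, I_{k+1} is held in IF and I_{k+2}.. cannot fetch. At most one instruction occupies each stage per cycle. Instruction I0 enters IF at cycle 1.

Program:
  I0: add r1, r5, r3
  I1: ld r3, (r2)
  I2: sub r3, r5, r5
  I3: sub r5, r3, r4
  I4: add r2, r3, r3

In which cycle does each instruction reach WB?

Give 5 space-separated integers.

I0 add r1 <- r5,r3: IF@1 ID@2 stall=0 (-) EX@3 MEM@4 WB@5
I1 ld r3 <- r2: IF@2 ID@3 stall=0 (-) EX@4 MEM@5 WB@6
I2 sub r3 <- r5,r5: IF@3 ID@4 stall=0 (-) EX@5 MEM@6 WB@7
I3 sub r5 <- r3,r4: IF@4 ID@5 stall=2 (RAW on I2.r3 (WB@7)) EX@8 MEM@9 WB@10
I4 add r2 <- r3,r3: IF@5 ID@8 stall=0 (-) EX@9 MEM@10 WB@11

Answer: 5 6 7 10 11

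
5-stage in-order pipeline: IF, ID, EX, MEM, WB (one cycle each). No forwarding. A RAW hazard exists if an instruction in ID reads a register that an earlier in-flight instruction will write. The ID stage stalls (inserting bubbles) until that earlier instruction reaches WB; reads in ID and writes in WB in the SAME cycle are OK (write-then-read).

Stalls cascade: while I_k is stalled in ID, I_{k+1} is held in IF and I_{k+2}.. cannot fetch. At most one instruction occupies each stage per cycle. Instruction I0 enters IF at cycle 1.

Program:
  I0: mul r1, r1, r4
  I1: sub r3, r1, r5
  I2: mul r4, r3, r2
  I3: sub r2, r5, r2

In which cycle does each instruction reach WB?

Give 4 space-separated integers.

Answer: 5 8 11 12

Derivation:
I0 mul r1 <- r1,r4: IF@1 ID@2 stall=0 (-) EX@3 MEM@4 WB@5
I1 sub r3 <- r1,r5: IF@2 ID@3 stall=2 (RAW on I0.r1 (WB@5)) EX@6 MEM@7 WB@8
I2 mul r4 <- r3,r2: IF@3 ID@6 stall=2 (RAW on I1.r3 (WB@8)) EX@9 MEM@10 WB@11
I3 sub r2 <- r5,r2: IF@6 ID@9 stall=0 (-) EX@10 MEM@11 WB@12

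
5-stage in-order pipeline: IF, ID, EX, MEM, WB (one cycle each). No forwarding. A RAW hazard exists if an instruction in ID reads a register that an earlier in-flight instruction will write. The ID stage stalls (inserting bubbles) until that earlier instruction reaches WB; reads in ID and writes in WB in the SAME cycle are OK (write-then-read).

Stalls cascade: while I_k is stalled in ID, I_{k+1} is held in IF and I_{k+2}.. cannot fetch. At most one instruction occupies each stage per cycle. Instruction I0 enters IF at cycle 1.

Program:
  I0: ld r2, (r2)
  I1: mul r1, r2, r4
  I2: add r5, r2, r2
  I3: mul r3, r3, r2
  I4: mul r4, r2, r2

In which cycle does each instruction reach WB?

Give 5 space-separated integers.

Answer: 5 8 9 10 11

Derivation:
I0 ld r2 <- r2: IF@1 ID@2 stall=0 (-) EX@3 MEM@4 WB@5
I1 mul r1 <- r2,r4: IF@2 ID@3 stall=2 (RAW on I0.r2 (WB@5)) EX@6 MEM@7 WB@8
I2 add r5 <- r2,r2: IF@3 ID@6 stall=0 (-) EX@7 MEM@8 WB@9
I3 mul r3 <- r3,r2: IF@6 ID@7 stall=0 (-) EX@8 MEM@9 WB@10
I4 mul r4 <- r2,r2: IF@7 ID@8 stall=0 (-) EX@9 MEM@10 WB@11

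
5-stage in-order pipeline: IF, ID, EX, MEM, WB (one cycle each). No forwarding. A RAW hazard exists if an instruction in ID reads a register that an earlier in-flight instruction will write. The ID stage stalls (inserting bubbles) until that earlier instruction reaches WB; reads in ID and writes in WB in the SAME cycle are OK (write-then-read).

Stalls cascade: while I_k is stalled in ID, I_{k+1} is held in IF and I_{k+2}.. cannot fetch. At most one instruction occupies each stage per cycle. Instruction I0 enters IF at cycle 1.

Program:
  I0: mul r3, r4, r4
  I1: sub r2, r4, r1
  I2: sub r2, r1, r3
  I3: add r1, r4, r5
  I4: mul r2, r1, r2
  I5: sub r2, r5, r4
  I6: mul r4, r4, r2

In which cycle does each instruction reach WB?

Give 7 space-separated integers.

I0 mul r3 <- r4,r4: IF@1 ID@2 stall=0 (-) EX@3 MEM@4 WB@5
I1 sub r2 <- r4,r1: IF@2 ID@3 stall=0 (-) EX@4 MEM@5 WB@6
I2 sub r2 <- r1,r3: IF@3 ID@4 stall=1 (RAW on I0.r3 (WB@5)) EX@6 MEM@7 WB@8
I3 add r1 <- r4,r5: IF@4 ID@6 stall=0 (-) EX@7 MEM@8 WB@9
I4 mul r2 <- r1,r2: IF@6 ID@7 stall=2 (RAW on I3.r1 (WB@9)) EX@10 MEM@11 WB@12
I5 sub r2 <- r5,r4: IF@7 ID@10 stall=0 (-) EX@11 MEM@12 WB@13
I6 mul r4 <- r4,r2: IF@10 ID@11 stall=2 (RAW on I5.r2 (WB@13)) EX@14 MEM@15 WB@16

Answer: 5 6 8 9 12 13 16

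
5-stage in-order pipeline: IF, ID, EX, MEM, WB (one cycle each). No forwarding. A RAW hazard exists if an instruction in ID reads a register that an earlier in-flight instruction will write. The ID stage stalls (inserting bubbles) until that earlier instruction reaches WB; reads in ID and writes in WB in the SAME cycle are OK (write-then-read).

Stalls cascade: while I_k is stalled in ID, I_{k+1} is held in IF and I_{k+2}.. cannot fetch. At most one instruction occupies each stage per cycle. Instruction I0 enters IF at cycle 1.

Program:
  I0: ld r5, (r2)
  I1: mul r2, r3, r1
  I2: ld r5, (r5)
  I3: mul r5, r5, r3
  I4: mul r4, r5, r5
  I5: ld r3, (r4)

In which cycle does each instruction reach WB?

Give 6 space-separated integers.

Answer: 5 6 8 11 14 17

Derivation:
I0 ld r5 <- r2: IF@1 ID@2 stall=0 (-) EX@3 MEM@4 WB@5
I1 mul r2 <- r3,r1: IF@2 ID@3 stall=0 (-) EX@4 MEM@5 WB@6
I2 ld r5 <- r5: IF@3 ID@4 stall=1 (RAW on I0.r5 (WB@5)) EX@6 MEM@7 WB@8
I3 mul r5 <- r5,r3: IF@4 ID@6 stall=2 (RAW on I2.r5 (WB@8)) EX@9 MEM@10 WB@11
I4 mul r4 <- r5,r5: IF@6 ID@9 stall=2 (RAW on I3.r5 (WB@11)) EX@12 MEM@13 WB@14
I5 ld r3 <- r4: IF@9 ID@12 stall=2 (RAW on I4.r4 (WB@14)) EX@15 MEM@16 WB@17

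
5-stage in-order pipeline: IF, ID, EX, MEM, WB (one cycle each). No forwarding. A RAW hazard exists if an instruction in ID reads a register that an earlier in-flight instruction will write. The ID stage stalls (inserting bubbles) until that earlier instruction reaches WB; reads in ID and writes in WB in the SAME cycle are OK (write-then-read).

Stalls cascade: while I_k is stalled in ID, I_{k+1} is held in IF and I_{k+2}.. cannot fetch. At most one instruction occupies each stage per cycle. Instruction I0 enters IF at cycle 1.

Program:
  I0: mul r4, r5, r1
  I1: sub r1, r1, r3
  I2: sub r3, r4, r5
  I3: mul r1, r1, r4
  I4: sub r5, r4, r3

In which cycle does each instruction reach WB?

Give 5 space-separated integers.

I0 mul r4 <- r5,r1: IF@1 ID@2 stall=0 (-) EX@3 MEM@4 WB@5
I1 sub r1 <- r1,r3: IF@2 ID@3 stall=0 (-) EX@4 MEM@5 WB@6
I2 sub r3 <- r4,r5: IF@3 ID@4 stall=1 (RAW on I0.r4 (WB@5)) EX@6 MEM@7 WB@8
I3 mul r1 <- r1,r4: IF@4 ID@6 stall=0 (-) EX@7 MEM@8 WB@9
I4 sub r5 <- r4,r3: IF@6 ID@7 stall=1 (RAW on I2.r3 (WB@8)) EX@9 MEM@10 WB@11

Answer: 5 6 8 9 11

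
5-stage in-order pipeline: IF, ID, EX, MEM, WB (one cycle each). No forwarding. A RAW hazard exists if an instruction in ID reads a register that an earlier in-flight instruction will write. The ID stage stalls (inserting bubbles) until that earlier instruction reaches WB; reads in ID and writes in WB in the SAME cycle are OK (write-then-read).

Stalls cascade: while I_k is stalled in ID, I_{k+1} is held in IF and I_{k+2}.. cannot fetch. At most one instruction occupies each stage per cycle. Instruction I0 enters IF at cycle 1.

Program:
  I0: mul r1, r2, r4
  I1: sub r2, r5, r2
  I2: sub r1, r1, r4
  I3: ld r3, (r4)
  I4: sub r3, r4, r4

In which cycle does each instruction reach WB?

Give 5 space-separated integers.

I0 mul r1 <- r2,r4: IF@1 ID@2 stall=0 (-) EX@3 MEM@4 WB@5
I1 sub r2 <- r5,r2: IF@2 ID@3 stall=0 (-) EX@4 MEM@5 WB@6
I2 sub r1 <- r1,r4: IF@3 ID@4 stall=1 (RAW on I0.r1 (WB@5)) EX@6 MEM@7 WB@8
I3 ld r3 <- r4: IF@4 ID@6 stall=0 (-) EX@7 MEM@8 WB@9
I4 sub r3 <- r4,r4: IF@6 ID@7 stall=0 (-) EX@8 MEM@9 WB@10

Answer: 5 6 8 9 10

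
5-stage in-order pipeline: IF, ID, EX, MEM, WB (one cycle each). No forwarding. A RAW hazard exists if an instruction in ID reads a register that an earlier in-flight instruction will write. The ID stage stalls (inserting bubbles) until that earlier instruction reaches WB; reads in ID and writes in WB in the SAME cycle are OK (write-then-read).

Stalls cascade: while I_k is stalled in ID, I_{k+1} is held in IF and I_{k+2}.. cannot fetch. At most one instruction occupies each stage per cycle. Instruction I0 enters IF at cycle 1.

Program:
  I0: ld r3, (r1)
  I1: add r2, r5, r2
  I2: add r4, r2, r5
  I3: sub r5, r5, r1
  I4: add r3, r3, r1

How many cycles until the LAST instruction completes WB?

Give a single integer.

I0 ld r3 <- r1: IF@1 ID@2 stall=0 (-) EX@3 MEM@4 WB@5
I1 add r2 <- r5,r2: IF@2 ID@3 stall=0 (-) EX@4 MEM@5 WB@6
I2 add r4 <- r2,r5: IF@3 ID@4 stall=2 (RAW on I1.r2 (WB@6)) EX@7 MEM@8 WB@9
I3 sub r5 <- r5,r1: IF@4 ID@7 stall=0 (-) EX@8 MEM@9 WB@10
I4 add r3 <- r3,r1: IF@7 ID@8 stall=0 (-) EX@9 MEM@10 WB@11

Answer: 11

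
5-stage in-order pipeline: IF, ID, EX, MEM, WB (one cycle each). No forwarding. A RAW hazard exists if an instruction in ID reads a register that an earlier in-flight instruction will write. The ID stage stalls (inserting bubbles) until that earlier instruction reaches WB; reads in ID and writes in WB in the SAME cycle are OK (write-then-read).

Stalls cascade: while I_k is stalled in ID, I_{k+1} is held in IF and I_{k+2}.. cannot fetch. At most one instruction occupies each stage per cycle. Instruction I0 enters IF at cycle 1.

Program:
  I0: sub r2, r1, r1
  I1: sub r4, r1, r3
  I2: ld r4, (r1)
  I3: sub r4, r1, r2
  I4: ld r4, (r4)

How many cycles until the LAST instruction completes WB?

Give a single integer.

Answer: 11

Derivation:
I0 sub r2 <- r1,r1: IF@1 ID@2 stall=0 (-) EX@3 MEM@4 WB@5
I1 sub r4 <- r1,r3: IF@2 ID@3 stall=0 (-) EX@4 MEM@5 WB@6
I2 ld r4 <- r1: IF@3 ID@4 stall=0 (-) EX@5 MEM@6 WB@7
I3 sub r4 <- r1,r2: IF@4 ID@5 stall=0 (-) EX@6 MEM@7 WB@8
I4 ld r4 <- r4: IF@5 ID@6 stall=2 (RAW on I3.r4 (WB@8)) EX@9 MEM@10 WB@11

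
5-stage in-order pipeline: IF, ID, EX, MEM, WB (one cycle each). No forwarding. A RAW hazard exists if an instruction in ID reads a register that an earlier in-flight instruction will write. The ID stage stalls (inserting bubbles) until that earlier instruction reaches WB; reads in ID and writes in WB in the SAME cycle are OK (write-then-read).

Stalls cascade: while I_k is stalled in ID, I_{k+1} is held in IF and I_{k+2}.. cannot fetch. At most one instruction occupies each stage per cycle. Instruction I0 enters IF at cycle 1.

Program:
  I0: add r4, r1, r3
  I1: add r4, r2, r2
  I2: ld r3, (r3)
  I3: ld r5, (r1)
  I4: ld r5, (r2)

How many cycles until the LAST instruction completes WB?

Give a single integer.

Answer: 9

Derivation:
I0 add r4 <- r1,r3: IF@1 ID@2 stall=0 (-) EX@3 MEM@4 WB@5
I1 add r4 <- r2,r2: IF@2 ID@3 stall=0 (-) EX@4 MEM@5 WB@6
I2 ld r3 <- r3: IF@3 ID@4 stall=0 (-) EX@5 MEM@6 WB@7
I3 ld r5 <- r1: IF@4 ID@5 stall=0 (-) EX@6 MEM@7 WB@8
I4 ld r5 <- r2: IF@5 ID@6 stall=0 (-) EX@7 MEM@8 WB@9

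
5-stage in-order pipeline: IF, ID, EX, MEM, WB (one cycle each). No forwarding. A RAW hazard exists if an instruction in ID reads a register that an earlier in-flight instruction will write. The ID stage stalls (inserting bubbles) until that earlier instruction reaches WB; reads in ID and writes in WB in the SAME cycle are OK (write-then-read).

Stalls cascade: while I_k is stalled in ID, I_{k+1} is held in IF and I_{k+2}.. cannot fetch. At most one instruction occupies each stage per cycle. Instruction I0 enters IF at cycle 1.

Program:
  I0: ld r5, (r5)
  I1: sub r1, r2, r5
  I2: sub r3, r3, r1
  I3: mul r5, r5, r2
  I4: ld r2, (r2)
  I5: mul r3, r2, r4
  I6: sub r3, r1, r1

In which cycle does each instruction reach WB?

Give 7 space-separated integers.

I0 ld r5 <- r5: IF@1 ID@2 stall=0 (-) EX@3 MEM@4 WB@5
I1 sub r1 <- r2,r5: IF@2 ID@3 stall=2 (RAW on I0.r5 (WB@5)) EX@6 MEM@7 WB@8
I2 sub r3 <- r3,r1: IF@3 ID@6 stall=2 (RAW on I1.r1 (WB@8)) EX@9 MEM@10 WB@11
I3 mul r5 <- r5,r2: IF@6 ID@9 stall=0 (-) EX@10 MEM@11 WB@12
I4 ld r2 <- r2: IF@9 ID@10 stall=0 (-) EX@11 MEM@12 WB@13
I5 mul r3 <- r2,r4: IF@10 ID@11 stall=2 (RAW on I4.r2 (WB@13)) EX@14 MEM@15 WB@16
I6 sub r3 <- r1,r1: IF@11 ID@14 stall=0 (-) EX@15 MEM@16 WB@17

Answer: 5 8 11 12 13 16 17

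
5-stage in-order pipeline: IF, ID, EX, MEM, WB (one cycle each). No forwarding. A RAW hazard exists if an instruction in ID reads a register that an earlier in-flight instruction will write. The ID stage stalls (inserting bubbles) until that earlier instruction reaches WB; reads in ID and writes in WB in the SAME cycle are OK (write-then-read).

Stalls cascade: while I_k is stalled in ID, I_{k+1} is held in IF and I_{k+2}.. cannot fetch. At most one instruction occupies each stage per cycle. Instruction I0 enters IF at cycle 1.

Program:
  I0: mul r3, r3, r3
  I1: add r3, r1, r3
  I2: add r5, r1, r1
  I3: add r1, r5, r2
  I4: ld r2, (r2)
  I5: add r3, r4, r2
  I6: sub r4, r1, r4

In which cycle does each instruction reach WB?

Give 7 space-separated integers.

Answer: 5 8 9 12 13 16 17

Derivation:
I0 mul r3 <- r3,r3: IF@1 ID@2 stall=0 (-) EX@3 MEM@4 WB@5
I1 add r3 <- r1,r3: IF@2 ID@3 stall=2 (RAW on I0.r3 (WB@5)) EX@6 MEM@7 WB@8
I2 add r5 <- r1,r1: IF@3 ID@6 stall=0 (-) EX@7 MEM@8 WB@9
I3 add r1 <- r5,r2: IF@6 ID@7 stall=2 (RAW on I2.r5 (WB@9)) EX@10 MEM@11 WB@12
I4 ld r2 <- r2: IF@7 ID@10 stall=0 (-) EX@11 MEM@12 WB@13
I5 add r3 <- r4,r2: IF@10 ID@11 stall=2 (RAW on I4.r2 (WB@13)) EX@14 MEM@15 WB@16
I6 sub r4 <- r1,r4: IF@11 ID@14 stall=0 (-) EX@15 MEM@16 WB@17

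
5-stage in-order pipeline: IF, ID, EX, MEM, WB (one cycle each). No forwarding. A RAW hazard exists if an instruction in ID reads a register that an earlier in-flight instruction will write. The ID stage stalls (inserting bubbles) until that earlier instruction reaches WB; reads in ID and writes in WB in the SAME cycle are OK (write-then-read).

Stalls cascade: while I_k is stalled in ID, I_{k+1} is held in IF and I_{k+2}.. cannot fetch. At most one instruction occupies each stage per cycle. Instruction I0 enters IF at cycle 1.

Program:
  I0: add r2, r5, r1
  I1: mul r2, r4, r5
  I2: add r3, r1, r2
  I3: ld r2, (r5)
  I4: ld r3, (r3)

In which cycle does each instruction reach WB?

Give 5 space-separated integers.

I0 add r2 <- r5,r1: IF@1 ID@2 stall=0 (-) EX@3 MEM@4 WB@5
I1 mul r2 <- r4,r5: IF@2 ID@3 stall=0 (-) EX@4 MEM@5 WB@6
I2 add r3 <- r1,r2: IF@3 ID@4 stall=2 (RAW on I1.r2 (WB@6)) EX@7 MEM@8 WB@9
I3 ld r2 <- r5: IF@4 ID@7 stall=0 (-) EX@8 MEM@9 WB@10
I4 ld r3 <- r3: IF@7 ID@8 stall=1 (RAW on I2.r3 (WB@9)) EX@10 MEM@11 WB@12

Answer: 5 6 9 10 12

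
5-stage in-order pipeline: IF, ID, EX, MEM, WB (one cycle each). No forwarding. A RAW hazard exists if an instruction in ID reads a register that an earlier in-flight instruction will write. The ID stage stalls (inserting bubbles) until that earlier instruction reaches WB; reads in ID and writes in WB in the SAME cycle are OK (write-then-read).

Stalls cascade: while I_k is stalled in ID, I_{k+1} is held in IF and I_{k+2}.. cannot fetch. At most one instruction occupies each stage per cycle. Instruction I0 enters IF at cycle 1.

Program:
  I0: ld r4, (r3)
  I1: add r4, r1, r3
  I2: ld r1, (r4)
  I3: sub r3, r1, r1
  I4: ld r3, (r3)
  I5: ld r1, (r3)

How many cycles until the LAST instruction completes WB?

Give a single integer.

Answer: 18

Derivation:
I0 ld r4 <- r3: IF@1 ID@2 stall=0 (-) EX@3 MEM@4 WB@5
I1 add r4 <- r1,r3: IF@2 ID@3 stall=0 (-) EX@4 MEM@5 WB@6
I2 ld r1 <- r4: IF@3 ID@4 stall=2 (RAW on I1.r4 (WB@6)) EX@7 MEM@8 WB@9
I3 sub r3 <- r1,r1: IF@4 ID@7 stall=2 (RAW on I2.r1 (WB@9)) EX@10 MEM@11 WB@12
I4 ld r3 <- r3: IF@7 ID@10 stall=2 (RAW on I3.r3 (WB@12)) EX@13 MEM@14 WB@15
I5 ld r1 <- r3: IF@10 ID@13 stall=2 (RAW on I4.r3 (WB@15)) EX@16 MEM@17 WB@18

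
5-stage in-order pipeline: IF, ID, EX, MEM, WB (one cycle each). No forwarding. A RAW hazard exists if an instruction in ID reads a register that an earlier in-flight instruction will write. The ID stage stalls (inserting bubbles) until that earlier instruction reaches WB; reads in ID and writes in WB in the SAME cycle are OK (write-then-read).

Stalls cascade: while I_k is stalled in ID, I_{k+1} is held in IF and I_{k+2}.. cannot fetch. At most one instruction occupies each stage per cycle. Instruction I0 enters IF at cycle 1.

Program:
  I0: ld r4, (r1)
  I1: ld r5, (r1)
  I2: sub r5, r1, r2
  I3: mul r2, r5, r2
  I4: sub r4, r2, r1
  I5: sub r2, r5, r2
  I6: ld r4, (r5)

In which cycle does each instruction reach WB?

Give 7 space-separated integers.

Answer: 5 6 7 10 13 14 15

Derivation:
I0 ld r4 <- r1: IF@1 ID@2 stall=0 (-) EX@3 MEM@4 WB@5
I1 ld r5 <- r1: IF@2 ID@3 stall=0 (-) EX@4 MEM@5 WB@6
I2 sub r5 <- r1,r2: IF@3 ID@4 stall=0 (-) EX@5 MEM@6 WB@7
I3 mul r2 <- r5,r2: IF@4 ID@5 stall=2 (RAW on I2.r5 (WB@7)) EX@8 MEM@9 WB@10
I4 sub r4 <- r2,r1: IF@5 ID@8 stall=2 (RAW on I3.r2 (WB@10)) EX@11 MEM@12 WB@13
I5 sub r2 <- r5,r2: IF@8 ID@11 stall=0 (-) EX@12 MEM@13 WB@14
I6 ld r4 <- r5: IF@11 ID@12 stall=0 (-) EX@13 MEM@14 WB@15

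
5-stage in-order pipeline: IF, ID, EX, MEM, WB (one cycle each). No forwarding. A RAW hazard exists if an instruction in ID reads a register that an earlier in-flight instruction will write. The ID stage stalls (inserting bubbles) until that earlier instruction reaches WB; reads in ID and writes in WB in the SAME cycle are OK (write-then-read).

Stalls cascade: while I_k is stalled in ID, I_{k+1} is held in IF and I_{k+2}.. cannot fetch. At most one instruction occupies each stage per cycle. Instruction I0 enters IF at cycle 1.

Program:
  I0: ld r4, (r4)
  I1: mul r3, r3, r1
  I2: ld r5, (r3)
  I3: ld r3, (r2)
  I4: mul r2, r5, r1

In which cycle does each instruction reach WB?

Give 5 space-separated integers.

Answer: 5 6 9 10 12

Derivation:
I0 ld r4 <- r4: IF@1 ID@2 stall=0 (-) EX@3 MEM@4 WB@5
I1 mul r3 <- r3,r1: IF@2 ID@3 stall=0 (-) EX@4 MEM@5 WB@6
I2 ld r5 <- r3: IF@3 ID@4 stall=2 (RAW on I1.r3 (WB@6)) EX@7 MEM@8 WB@9
I3 ld r3 <- r2: IF@4 ID@7 stall=0 (-) EX@8 MEM@9 WB@10
I4 mul r2 <- r5,r1: IF@7 ID@8 stall=1 (RAW on I2.r5 (WB@9)) EX@10 MEM@11 WB@12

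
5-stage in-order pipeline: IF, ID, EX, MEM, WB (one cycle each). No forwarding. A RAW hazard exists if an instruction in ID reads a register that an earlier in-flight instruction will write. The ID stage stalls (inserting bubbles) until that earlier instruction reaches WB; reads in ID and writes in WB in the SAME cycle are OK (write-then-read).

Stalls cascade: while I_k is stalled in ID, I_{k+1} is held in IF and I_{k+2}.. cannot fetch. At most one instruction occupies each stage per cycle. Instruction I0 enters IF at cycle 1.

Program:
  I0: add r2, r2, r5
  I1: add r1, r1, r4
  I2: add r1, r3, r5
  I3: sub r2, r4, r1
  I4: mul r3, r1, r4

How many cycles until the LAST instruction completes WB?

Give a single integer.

Answer: 11

Derivation:
I0 add r2 <- r2,r5: IF@1 ID@2 stall=0 (-) EX@3 MEM@4 WB@5
I1 add r1 <- r1,r4: IF@2 ID@3 stall=0 (-) EX@4 MEM@5 WB@6
I2 add r1 <- r3,r5: IF@3 ID@4 stall=0 (-) EX@5 MEM@6 WB@7
I3 sub r2 <- r4,r1: IF@4 ID@5 stall=2 (RAW on I2.r1 (WB@7)) EX@8 MEM@9 WB@10
I4 mul r3 <- r1,r4: IF@5 ID@8 stall=0 (-) EX@9 MEM@10 WB@11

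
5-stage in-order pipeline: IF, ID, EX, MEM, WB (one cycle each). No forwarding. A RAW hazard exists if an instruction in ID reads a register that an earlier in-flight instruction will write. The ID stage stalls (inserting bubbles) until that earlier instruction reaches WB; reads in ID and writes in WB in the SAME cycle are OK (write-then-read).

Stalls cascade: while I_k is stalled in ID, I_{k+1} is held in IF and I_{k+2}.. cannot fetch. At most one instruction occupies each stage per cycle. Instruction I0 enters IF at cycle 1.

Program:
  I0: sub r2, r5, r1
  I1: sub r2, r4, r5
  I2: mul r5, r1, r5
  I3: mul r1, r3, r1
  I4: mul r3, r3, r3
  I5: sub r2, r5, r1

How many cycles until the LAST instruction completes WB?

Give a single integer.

Answer: 11

Derivation:
I0 sub r2 <- r5,r1: IF@1 ID@2 stall=0 (-) EX@3 MEM@4 WB@5
I1 sub r2 <- r4,r5: IF@2 ID@3 stall=0 (-) EX@4 MEM@5 WB@6
I2 mul r5 <- r1,r5: IF@3 ID@4 stall=0 (-) EX@5 MEM@6 WB@7
I3 mul r1 <- r3,r1: IF@4 ID@5 stall=0 (-) EX@6 MEM@7 WB@8
I4 mul r3 <- r3,r3: IF@5 ID@6 stall=0 (-) EX@7 MEM@8 WB@9
I5 sub r2 <- r5,r1: IF@6 ID@7 stall=1 (RAW on I3.r1 (WB@8)) EX@9 MEM@10 WB@11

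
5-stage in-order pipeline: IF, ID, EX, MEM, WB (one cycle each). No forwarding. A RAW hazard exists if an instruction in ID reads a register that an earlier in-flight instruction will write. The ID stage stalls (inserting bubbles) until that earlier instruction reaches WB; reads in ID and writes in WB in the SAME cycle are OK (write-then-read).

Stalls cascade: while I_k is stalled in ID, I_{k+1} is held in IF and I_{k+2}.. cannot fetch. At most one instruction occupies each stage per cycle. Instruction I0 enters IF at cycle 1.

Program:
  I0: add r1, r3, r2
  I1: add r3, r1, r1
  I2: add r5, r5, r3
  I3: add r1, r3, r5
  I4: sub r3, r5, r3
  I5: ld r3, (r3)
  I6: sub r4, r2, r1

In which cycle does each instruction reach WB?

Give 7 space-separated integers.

Answer: 5 8 11 14 15 18 19

Derivation:
I0 add r1 <- r3,r2: IF@1 ID@2 stall=0 (-) EX@3 MEM@4 WB@5
I1 add r3 <- r1,r1: IF@2 ID@3 stall=2 (RAW on I0.r1 (WB@5)) EX@6 MEM@7 WB@8
I2 add r5 <- r5,r3: IF@3 ID@6 stall=2 (RAW on I1.r3 (WB@8)) EX@9 MEM@10 WB@11
I3 add r1 <- r3,r5: IF@6 ID@9 stall=2 (RAW on I2.r5 (WB@11)) EX@12 MEM@13 WB@14
I4 sub r3 <- r5,r3: IF@9 ID@12 stall=0 (-) EX@13 MEM@14 WB@15
I5 ld r3 <- r3: IF@12 ID@13 stall=2 (RAW on I4.r3 (WB@15)) EX@16 MEM@17 WB@18
I6 sub r4 <- r2,r1: IF@13 ID@16 stall=0 (-) EX@17 MEM@18 WB@19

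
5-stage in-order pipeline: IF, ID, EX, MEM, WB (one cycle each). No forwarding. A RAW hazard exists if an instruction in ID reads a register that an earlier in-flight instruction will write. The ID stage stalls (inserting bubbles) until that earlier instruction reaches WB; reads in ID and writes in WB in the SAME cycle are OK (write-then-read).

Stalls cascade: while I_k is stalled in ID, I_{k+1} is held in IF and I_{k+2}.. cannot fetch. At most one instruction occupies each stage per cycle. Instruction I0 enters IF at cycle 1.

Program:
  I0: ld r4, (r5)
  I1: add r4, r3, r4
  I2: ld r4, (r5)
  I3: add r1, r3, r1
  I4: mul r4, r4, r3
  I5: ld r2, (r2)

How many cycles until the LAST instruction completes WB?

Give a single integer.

I0 ld r4 <- r5: IF@1 ID@2 stall=0 (-) EX@3 MEM@4 WB@5
I1 add r4 <- r3,r4: IF@2 ID@3 stall=2 (RAW on I0.r4 (WB@5)) EX@6 MEM@7 WB@8
I2 ld r4 <- r5: IF@3 ID@6 stall=0 (-) EX@7 MEM@8 WB@9
I3 add r1 <- r3,r1: IF@6 ID@7 stall=0 (-) EX@8 MEM@9 WB@10
I4 mul r4 <- r4,r3: IF@7 ID@8 stall=1 (RAW on I2.r4 (WB@9)) EX@10 MEM@11 WB@12
I5 ld r2 <- r2: IF@8 ID@10 stall=0 (-) EX@11 MEM@12 WB@13

Answer: 13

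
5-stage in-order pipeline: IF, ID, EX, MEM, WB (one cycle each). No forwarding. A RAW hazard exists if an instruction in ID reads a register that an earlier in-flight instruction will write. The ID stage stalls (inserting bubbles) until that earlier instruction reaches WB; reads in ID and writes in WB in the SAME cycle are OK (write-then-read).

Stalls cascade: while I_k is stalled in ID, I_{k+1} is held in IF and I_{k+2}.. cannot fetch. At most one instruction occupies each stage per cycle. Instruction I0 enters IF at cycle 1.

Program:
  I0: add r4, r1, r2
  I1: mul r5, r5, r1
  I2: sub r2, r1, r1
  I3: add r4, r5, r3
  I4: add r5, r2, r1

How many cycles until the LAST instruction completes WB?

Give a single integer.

I0 add r4 <- r1,r2: IF@1 ID@2 stall=0 (-) EX@3 MEM@4 WB@5
I1 mul r5 <- r5,r1: IF@2 ID@3 stall=0 (-) EX@4 MEM@5 WB@6
I2 sub r2 <- r1,r1: IF@3 ID@4 stall=0 (-) EX@5 MEM@6 WB@7
I3 add r4 <- r5,r3: IF@4 ID@5 stall=1 (RAW on I1.r5 (WB@6)) EX@7 MEM@8 WB@9
I4 add r5 <- r2,r1: IF@5 ID@7 stall=0 (-) EX@8 MEM@9 WB@10

Answer: 10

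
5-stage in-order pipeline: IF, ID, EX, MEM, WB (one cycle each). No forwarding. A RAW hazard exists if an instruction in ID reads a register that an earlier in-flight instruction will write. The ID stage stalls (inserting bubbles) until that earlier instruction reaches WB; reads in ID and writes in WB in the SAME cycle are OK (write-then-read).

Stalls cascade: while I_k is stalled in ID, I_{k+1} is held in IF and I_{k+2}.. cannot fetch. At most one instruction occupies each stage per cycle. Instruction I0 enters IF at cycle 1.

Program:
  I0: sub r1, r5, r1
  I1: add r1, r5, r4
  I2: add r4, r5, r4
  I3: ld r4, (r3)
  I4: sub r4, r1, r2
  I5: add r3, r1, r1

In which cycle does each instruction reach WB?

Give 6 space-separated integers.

I0 sub r1 <- r5,r1: IF@1 ID@2 stall=0 (-) EX@3 MEM@4 WB@5
I1 add r1 <- r5,r4: IF@2 ID@3 stall=0 (-) EX@4 MEM@5 WB@6
I2 add r4 <- r5,r4: IF@3 ID@4 stall=0 (-) EX@5 MEM@6 WB@7
I3 ld r4 <- r3: IF@4 ID@5 stall=0 (-) EX@6 MEM@7 WB@8
I4 sub r4 <- r1,r2: IF@5 ID@6 stall=0 (-) EX@7 MEM@8 WB@9
I5 add r3 <- r1,r1: IF@6 ID@7 stall=0 (-) EX@8 MEM@9 WB@10

Answer: 5 6 7 8 9 10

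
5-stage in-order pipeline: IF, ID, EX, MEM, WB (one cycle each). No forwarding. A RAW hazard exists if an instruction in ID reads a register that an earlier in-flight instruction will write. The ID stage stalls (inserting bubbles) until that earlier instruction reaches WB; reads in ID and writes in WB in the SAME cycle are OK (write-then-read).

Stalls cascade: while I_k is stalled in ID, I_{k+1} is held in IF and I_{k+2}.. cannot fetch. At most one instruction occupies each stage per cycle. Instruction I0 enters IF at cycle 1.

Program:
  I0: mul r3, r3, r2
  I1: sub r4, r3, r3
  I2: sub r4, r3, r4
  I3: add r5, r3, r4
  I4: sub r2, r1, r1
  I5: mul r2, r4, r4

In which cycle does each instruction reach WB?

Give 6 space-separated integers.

I0 mul r3 <- r3,r2: IF@1 ID@2 stall=0 (-) EX@3 MEM@4 WB@5
I1 sub r4 <- r3,r3: IF@2 ID@3 stall=2 (RAW on I0.r3 (WB@5)) EX@6 MEM@7 WB@8
I2 sub r4 <- r3,r4: IF@3 ID@6 stall=2 (RAW on I1.r4 (WB@8)) EX@9 MEM@10 WB@11
I3 add r5 <- r3,r4: IF@6 ID@9 stall=2 (RAW on I2.r4 (WB@11)) EX@12 MEM@13 WB@14
I4 sub r2 <- r1,r1: IF@9 ID@12 stall=0 (-) EX@13 MEM@14 WB@15
I5 mul r2 <- r4,r4: IF@12 ID@13 stall=0 (-) EX@14 MEM@15 WB@16

Answer: 5 8 11 14 15 16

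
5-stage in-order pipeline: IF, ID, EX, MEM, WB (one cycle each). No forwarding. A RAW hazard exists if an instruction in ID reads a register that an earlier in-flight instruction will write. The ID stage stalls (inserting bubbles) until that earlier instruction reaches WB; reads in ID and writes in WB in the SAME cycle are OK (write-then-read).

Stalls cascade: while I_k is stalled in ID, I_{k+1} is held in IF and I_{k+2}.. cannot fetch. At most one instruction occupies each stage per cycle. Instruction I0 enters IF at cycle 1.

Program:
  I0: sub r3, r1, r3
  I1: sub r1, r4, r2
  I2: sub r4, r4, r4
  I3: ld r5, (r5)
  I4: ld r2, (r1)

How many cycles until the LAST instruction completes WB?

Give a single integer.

Answer: 9

Derivation:
I0 sub r3 <- r1,r3: IF@1 ID@2 stall=0 (-) EX@3 MEM@4 WB@5
I1 sub r1 <- r4,r2: IF@2 ID@3 stall=0 (-) EX@4 MEM@5 WB@6
I2 sub r4 <- r4,r4: IF@3 ID@4 stall=0 (-) EX@5 MEM@6 WB@7
I3 ld r5 <- r5: IF@4 ID@5 stall=0 (-) EX@6 MEM@7 WB@8
I4 ld r2 <- r1: IF@5 ID@6 stall=0 (-) EX@7 MEM@8 WB@9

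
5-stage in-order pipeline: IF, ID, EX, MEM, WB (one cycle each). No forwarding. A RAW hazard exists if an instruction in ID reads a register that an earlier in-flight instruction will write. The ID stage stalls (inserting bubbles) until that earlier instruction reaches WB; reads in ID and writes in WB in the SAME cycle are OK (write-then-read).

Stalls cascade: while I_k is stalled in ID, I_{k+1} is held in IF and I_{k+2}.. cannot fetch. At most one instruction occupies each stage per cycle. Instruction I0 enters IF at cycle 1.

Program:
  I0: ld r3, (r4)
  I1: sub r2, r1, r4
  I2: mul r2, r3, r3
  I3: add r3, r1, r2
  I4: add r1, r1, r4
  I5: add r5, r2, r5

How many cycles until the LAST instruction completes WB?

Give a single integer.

Answer: 13

Derivation:
I0 ld r3 <- r4: IF@1 ID@2 stall=0 (-) EX@3 MEM@4 WB@5
I1 sub r2 <- r1,r4: IF@2 ID@3 stall=0 (-) EX@4 MEM@5 WB@6
I2 mul r2 <- r3,r3: IF@3 ID@4 stall=1 (RAW on I0.r3 (WB@5)) EX@6 MEM@7 WB@8
I3 add r3 <- r1,r2: IF@4 ID@6 stall=2 (RAW on I2.r2 (WB@8)) EX@9 MEM@10 WB@11
I4 add r1 <- r1,r4: IF@6 ID@9 stall=0 (-) EX@10 MEM@11 WB@12
I5 add r5 <- r2,r5: IF@9 ID@10 stall=0 (-) EX@11 MEM@12 WB@13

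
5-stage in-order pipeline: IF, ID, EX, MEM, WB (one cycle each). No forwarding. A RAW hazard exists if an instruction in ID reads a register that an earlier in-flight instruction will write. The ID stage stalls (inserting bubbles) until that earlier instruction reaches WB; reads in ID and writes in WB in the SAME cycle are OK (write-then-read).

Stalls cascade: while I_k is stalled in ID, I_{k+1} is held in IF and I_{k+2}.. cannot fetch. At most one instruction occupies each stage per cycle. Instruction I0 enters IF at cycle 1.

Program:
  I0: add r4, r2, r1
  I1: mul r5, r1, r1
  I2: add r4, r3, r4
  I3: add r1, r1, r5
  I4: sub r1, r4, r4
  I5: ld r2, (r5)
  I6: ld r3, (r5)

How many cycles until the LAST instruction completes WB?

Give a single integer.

Answer: 13

Derivation:
I0 add r4 <- r2,r1: IF@1 ID@2 stall=0 (-) EX@3 MEM@4 WB@5
I1 mul r5 <- r1,r1: IF@2 ID@3 stall=0 (-) EX@4 MEM@5 WB@6
I2 add r4 <- r3,r4: IF@3 ID@4 stall=1 (RAW on I0.r4 (WB@5)) EX@6 MEM@7 WB@8
I3 add r1 <- r1,r5: IF@4 ID@6 stall=0 (-) EX@7 MEM@8 WB@9
I4 sub r1 <- r4,r4: IF@6 ID@7 stall=1 (RAW on I2.r4 (WB@8)) EX@9 MEM@10 WB@11
I5 ld r2 <- r5: IF@7 ID@9 stall=0 (-) EX@10 MEM@11 WB@12
I6 ld r3 <- r5: IF@9 ID@10 stall=0 (-) EX@11 MEM@12 WB@13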